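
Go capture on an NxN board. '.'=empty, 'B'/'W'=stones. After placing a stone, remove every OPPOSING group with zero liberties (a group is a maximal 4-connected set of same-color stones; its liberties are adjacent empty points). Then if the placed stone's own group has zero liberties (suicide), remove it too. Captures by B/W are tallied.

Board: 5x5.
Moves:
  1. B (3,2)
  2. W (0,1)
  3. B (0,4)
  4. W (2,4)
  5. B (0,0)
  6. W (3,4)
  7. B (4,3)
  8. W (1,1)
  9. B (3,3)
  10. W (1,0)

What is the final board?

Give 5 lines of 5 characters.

Answer: .W..B
WW...
....W
..BBW
...B.

Derivation:
Move 1: B@(3,2) -> caps B=0 W=0
Move 2: W@(0,1) -> caps B=0 W=0
Move 3: B@(0,4) -> caps B=0 W=0
Move 4: W@(2,4) -> caps B=0 W=0
Move 5: B@(0,0) -> caps B=0 W=0
Move 6: W@(3,4) -> caps B=0 W=0
Move 7: B@(4,3) -> caps B=0 W=0
Move 8: W@(1,1) -> caps B=0 W=0
Move 9: B@(3,3) -> caps B=0 W=0
Move 10: W@(1,0) -> caps B=0 W=1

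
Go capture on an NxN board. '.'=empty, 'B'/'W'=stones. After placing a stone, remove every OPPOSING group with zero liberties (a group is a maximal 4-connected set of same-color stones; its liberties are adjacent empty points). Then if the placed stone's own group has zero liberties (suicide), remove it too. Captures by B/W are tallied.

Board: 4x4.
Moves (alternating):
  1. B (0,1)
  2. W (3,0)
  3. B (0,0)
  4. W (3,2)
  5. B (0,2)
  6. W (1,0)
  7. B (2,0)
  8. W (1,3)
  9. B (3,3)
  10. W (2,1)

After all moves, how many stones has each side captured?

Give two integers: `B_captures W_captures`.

Move 1: B@(0,1) -> caps B=0 W=0
Move 2: W@(3,0) -> caps B=0 W=0
Move 3: B@(0,0) -> caps B=0 W=0
Move 4: W@(3,2) -> caps B=0 W=0
Move 5: B@(0,2) -> caps B=0 W=0
Move 6: W@(1,0) -> caps B=0 W=0
Move 7: B@(2,0) -> caps B=0 W=0
Move 8: W@(1,3) -> caps B=0 W=0
Move 9: B@(3,3) -> caps B=0 W=0
Move 10: W@(2,1) -> caps B=0 W=1

Answer: 0 1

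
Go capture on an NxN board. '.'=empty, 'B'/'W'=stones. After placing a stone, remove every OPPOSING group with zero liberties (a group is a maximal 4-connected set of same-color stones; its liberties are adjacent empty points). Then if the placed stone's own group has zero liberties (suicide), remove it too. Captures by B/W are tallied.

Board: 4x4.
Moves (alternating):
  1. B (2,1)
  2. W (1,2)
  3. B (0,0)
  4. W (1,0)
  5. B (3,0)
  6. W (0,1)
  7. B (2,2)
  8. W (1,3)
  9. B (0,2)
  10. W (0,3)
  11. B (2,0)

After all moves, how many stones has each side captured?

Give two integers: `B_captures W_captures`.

Answer: 0 2

Derivation:
Move 1: B@(2,1) -> caps B=0 W=0
Move 2: W@(1,2) -> caps B=0 W=0
Move 3: B@(0,0) -> caps B=0 W=0
Move 4: W@(1,0) -> caps B=0 W=0
Move 5: B@(3,0) -> caps B=0 W=0
Move 6: W@(0,1) -> caps B=0 W=1
Move 7: B@(2,2) -> caps B=0 W=1
Move 8: W@(1,3) -> caps B=0 W=1
Move 9: B@(0,2) -> caps B=0 W=1
Move 10: W@(0,3) -> caps B=0 W=2
Move 11: B@(2,0) -> caps B=0 W=2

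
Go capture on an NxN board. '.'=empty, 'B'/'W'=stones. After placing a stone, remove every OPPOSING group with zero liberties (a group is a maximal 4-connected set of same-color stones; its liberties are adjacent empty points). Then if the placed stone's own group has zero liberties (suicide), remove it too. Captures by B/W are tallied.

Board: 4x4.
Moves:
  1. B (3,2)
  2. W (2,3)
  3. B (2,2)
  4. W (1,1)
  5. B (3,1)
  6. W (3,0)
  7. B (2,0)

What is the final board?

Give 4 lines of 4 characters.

Answer: ....
.W..
B.BW
.BB.

Derivation:
Move 1: B@(3,2) -> caps B=0 W=0
Move 2: W@(2,3) -> caps B=0 W=0
Move 3: B@(2,2) -> caps B=0 W=0
Move 4: W@(1,1) -> caps B=0 W=0
Move 5: B@(3,1) -> caps B=0 W=0
Move 6: W@(3,0) -> caps B=0 W=0
Move 7: B@(2,0) -> caps B=1 W=0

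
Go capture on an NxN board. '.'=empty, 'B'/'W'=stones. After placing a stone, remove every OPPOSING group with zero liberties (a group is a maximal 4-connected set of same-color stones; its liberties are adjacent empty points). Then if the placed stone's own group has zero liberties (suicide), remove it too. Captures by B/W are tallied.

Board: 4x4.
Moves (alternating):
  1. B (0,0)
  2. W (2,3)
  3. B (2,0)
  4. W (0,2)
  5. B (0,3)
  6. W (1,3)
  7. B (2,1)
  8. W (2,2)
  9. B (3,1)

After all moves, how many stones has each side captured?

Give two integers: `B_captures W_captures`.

Answer: 0 1

Derivation:
Move 1: B@(0,0) -> caps B=0 W=0
Move 2: W@(2,3) -> caps B=0 W=0
Move 3: B@(2,0) -> caps B=0 W=0
Move 4: W@(0,2) -> caps B=0 W=0
Move 5: B@(0,3) -> caps B=0 W=0
Move 6: W@(1,3) -> caps B=0 W=1
Move 7: B@(2,1) -> caps B=0 W=1
Move 8: W@(2,2) -> caps B=0 W=1
Move 9: B@(3,1) -> caps B=0 W=1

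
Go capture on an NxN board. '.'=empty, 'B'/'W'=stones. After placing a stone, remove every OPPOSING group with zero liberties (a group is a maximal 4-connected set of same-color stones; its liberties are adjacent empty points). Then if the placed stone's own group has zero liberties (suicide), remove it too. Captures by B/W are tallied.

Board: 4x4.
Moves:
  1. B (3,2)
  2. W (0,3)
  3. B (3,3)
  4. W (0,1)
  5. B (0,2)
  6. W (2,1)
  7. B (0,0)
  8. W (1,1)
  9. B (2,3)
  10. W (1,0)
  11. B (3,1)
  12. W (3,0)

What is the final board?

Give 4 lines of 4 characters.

Move 1: B@(3,2) -> caps B=0 W=0
Move 2: W@(0,3) -> caps B=0 W=0
Move 3: B@(3,3) -> caps B=0 W=0
Move 4: W@(0,1) -> caps B=0 W=0
Move 5: B@(0,2) -> caps B=0 W=0
Move 6: W@(2,1) -> caps B=0 W=0
Move 7: B@(0,0) -> caps B=0 W=0
Move 8: W@(1,1) -> caps B=0 W=0
Move 9: B@(2,3) -> caps B=0 W=0
Move 10: W@(1,0) -> caps B=0 W=1
Move 11: B@(3,1) -> caps B=0 W=1
Move 12: W@(3,0) -> caps B=0 W=1

Answer: .WBW
WW..
.W.B
WBBB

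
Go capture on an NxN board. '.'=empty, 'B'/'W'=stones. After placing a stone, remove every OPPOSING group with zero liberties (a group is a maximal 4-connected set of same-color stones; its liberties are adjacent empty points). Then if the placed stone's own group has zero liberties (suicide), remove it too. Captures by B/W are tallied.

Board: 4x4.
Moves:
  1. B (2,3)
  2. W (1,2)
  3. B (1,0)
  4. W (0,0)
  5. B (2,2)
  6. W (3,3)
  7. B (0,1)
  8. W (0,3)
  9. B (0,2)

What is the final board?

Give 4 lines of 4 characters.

Move 1: B@(2,3) -> caps B=0 W=0
Move 2: W@(1,2) -> caps B=0 W=0
Move 3: B@(1,0) -> caps B=0 W=0
Move 4: W@(0,0) -> caps B=0 W=0
Move 5: B@(2,2) -> caps B=0 W=0
Move 6: W@(3,3) -> caps B=0 W=0
Move 7: B@(0,1) -> caps B=1 W=0
Move 8: W@(0,3) -> caps B=1 W=0
Move 9: B@(0,2) -> caps B=1 W=0

Answer: .BBW
B.W.
..BB
...W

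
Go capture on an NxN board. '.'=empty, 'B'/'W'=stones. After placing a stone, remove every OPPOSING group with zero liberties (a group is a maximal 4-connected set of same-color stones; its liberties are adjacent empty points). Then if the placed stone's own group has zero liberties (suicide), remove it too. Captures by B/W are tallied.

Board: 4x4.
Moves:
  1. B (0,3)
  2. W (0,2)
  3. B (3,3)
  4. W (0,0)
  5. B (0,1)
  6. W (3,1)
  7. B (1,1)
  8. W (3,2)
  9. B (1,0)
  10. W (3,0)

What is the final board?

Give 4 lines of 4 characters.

Move 1: B@(0,3) -> caps B=0 W=0
Move 2: W@(0,2) -> caps B=0 W=0
Move 3: B@(3,3) -> caps B=0 W=0
Move 4: W@(0,0) -> caps B=0 W=0
Move 5: B@(0,1) -> caps B=0 W=0
Move 6: W@(3,1) -> caps B=0 W=0
Move 7: B@(1,1) -> caps B=0 W=0
Move 8: W@(3,2) -> caps B=0 W=0
Move 9: B@(1,0) -> caps B=1 W=0
Move 10: W@(3,0) -> caps B=1 W=0

Answer: .BWB
BB..
....
WWWB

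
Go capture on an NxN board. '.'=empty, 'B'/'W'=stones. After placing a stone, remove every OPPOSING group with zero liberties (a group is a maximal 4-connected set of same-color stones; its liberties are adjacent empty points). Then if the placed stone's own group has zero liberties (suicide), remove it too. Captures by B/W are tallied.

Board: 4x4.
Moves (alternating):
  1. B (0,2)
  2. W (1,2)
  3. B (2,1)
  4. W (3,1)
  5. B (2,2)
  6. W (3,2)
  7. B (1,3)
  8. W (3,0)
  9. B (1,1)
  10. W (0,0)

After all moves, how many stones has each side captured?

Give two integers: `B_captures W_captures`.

Move 1: B@(0,2) -> caps B=0 W=0
Move 2: W@(1,2) -> caps B=0 W=0
Move 3: B@(2,1) -> caps B=0 W=0
Move 4: W@(3,1) -> caps B=0 W=0
Move 5: B@(2,2) -> caps B=0 W=0
Move 6: W@(3,2) -> caps B=0 W=0
Move 7: B@(1,3) -> caps B=0 W=0
Move 8: W@(3,0) -> caps B=0 W=0
Move 9: B@(1,1) -> caps B=1 W=0
Move 10: W@(0,0) -> caps B=1 W=0

Answer: 1 0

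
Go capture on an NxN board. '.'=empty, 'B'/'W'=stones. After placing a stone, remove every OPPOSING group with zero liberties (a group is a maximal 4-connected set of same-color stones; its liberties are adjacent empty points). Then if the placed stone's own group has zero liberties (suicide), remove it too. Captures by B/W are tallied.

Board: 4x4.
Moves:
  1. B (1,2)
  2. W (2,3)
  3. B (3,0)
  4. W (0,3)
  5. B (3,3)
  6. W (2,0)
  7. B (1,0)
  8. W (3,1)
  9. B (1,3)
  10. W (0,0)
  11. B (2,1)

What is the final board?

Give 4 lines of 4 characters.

Answer: W..W
B.BB
WB.W
.W.B

Derivation:
Move 1: B@(1,2) -> caps B=0 W=0
Move 2: W@(2,3) -> caps B=0 W=0
Move 3: B@(3,0) -> caps B=0 W=0
Move 4: W@(0,3) -> caps B=0 W=0
Move 5: B@(3,3) -> caps B=0 W=0
Move 6: W@(2,0) -> caps B=0 W=0
Move 7: B@(1,0) -> caps B=0 W=0
Move 8: W@(3,1) -> caps B=0 W=1
Move 9: B@(1,3) -> caps B=0 W=1
Move 10: W@(0,0) -> caps B=0 W=1
Move 11: B@(2,1) -> caps B=0 W=1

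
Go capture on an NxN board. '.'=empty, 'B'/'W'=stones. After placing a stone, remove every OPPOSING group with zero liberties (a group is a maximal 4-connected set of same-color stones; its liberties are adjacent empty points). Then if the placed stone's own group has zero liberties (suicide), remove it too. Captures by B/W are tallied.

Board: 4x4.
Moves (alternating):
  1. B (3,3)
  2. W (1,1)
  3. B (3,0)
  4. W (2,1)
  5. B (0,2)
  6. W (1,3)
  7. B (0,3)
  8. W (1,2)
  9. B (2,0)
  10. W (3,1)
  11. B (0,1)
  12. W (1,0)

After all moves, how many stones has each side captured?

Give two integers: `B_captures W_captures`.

Answer: 0 2

Derivation:
Move 1: B@(3,3) -> caps B=0 W=0
Move 2: W@(1,1) -> caps B=0 W=0
Move 3: B@(3,0) -> caps B=0 W=0
Move 4: W@(2,1) -> caps B=0 W=0
Move 5: B@(0,2) -> caps B=0 W=0
Move 6: W@(1,3) -> caps B=0 W=0
Move 7: B@(0,3) -> caps B=0 W=0
Move 8: W@(1,2) -> caps B=0 W=0
Move 9: B@(2,0) -> caps B=0 W=0
Move 10: W@(3,1) -> caps B=0 W=0
Move 11: B@(0,1) -> caps B=0 W=0
Move 12: W@(1,0) -> caps B=0 W=2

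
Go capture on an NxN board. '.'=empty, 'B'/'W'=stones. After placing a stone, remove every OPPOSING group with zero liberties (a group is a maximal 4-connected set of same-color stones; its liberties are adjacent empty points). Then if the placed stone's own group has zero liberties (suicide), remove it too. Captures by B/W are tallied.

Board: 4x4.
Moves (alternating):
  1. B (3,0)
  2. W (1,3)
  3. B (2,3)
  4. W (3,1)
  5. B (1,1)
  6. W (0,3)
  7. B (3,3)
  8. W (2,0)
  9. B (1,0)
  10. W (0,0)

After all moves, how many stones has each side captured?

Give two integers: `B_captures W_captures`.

Move 1: B@(3,0) -> caps B=0 W=0
Move 2: W@(1,3) -> caps B=0 W=0
Move 3: B@(2,3) -> caps B=0 W=0
Move 4: W@(3,1) -> caps B=0 W=0
Move 5: B@(1,1) -> caps B=0 W=0
Move 6: W@(0,3) -> caps B=0 W=0
Move 7: B@(3,3) -> caps B=0 W=0
Move 8: W@(2,0) -> caps B=0 W=1
Move 9: B@(1,0) -> caps B=0 W=1
Move 10: W@(0,0) -> caps B=0 W=1

Answer: 0 1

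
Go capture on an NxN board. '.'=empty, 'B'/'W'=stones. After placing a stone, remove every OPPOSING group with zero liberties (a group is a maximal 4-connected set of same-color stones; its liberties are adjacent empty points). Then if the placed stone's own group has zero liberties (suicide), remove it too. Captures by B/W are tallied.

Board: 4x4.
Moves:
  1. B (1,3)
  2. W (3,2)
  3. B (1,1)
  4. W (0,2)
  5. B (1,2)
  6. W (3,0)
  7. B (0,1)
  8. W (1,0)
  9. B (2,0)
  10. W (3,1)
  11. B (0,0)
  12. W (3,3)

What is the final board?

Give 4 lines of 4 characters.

Answer: BBW.
.BBB
B...
WWWW

Derivation:
Move 1: B@(1,3) -> caps B=0 W=0
Move 2: W@(3,2) -> caps B=0 W=0
Move 3: B@(1,1) -> caps B=0 W=0
Move 4: W@(0,2) -> caps B=0 W=0
Move 5: B@(1,2) -> caps B=0 W=0
Move 6: W@(3,0) -> caps B=0 W=0
Move 7: B@(0,1) -> caps B=0 W=0
Move 8: W@(1,0) -> caps B=0 W=0
Move 9: B@(2,0) -> caps B=0 W=0
Move 10: W@(3,1) -> caps B=0 W=0
Move 11: B@(0,0) -> caps B=1 W=0
Move 12: W@(3,3) -> caps B=1 W=0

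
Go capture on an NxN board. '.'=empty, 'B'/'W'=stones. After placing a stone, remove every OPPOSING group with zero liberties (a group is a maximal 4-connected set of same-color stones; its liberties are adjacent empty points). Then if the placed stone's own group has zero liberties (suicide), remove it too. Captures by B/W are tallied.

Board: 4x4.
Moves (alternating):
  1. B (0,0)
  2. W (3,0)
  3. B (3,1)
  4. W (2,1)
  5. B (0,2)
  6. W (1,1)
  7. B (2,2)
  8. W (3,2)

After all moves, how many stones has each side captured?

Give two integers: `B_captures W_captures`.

Move 1: B@(0,0) -> caps B=0 W=0
Move 2: W@(3,0) -> caps B=0 W=0
Move 3: B@(3,1) -> caps B=0 W=0
Move 4: W@(2,1) -> caps B=0 W=0
Move 5: B@(0,2) -> caps B=0 W=0
Move 6: W@(1,1) -> caps B=0 W=0
Move 7: B@(2,2) -> caps B=0 W=0
Move 8: W@(3,2) -> caps B=0 W=1

Answer: 0 1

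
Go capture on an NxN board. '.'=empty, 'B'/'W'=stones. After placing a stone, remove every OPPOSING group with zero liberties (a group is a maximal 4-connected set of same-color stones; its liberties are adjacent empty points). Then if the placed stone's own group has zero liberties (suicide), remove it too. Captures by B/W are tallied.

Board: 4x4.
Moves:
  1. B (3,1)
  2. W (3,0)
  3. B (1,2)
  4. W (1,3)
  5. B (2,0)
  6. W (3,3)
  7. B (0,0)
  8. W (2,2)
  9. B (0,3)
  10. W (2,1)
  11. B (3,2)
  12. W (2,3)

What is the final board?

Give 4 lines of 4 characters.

Answer: B..B
..BW
BWWW
.BBW

Derivation:
Move 1: B@(3,1) -> caps B=0 W=0
Move 2: W@(3,0) -> caps B=0 W=0
Move 3: B@(1,2) -> caps B=0 W=0
Move 4: W@(1,3) -> caps B=0 W=0
Move 5: B@(2,0) -> caps B=1 W=0
Move 6: W@(3,3) -> caps B=1 W=0
Move 7: B@(0,0) -> caps B=1 W=0
Move 8: W@(2,2) -> caps B=1 W=0
Move 9: B@(0,3) -> caps B=1 W=0
Move 10: W@(2,1) -> caps B=1 W=0
Move 11: B@(3,2) -> caps B=1 W=0
Move 12: W@(2,3) -> caps B=1 W=0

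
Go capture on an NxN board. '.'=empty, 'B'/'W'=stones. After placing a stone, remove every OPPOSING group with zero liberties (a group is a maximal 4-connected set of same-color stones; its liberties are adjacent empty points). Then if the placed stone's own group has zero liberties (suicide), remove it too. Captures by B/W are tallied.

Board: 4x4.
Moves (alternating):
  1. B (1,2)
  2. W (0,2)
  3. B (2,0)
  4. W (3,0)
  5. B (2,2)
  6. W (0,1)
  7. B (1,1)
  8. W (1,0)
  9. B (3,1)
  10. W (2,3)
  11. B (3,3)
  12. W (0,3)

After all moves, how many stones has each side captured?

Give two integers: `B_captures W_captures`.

Move 1: B@(1,2) -> caps B=0 W=0
Move 2: W@(0,2) -> caps B=0 W=0
Move 3: B@(2,0) -> caps B=0 W=0
Move 4: W@(3,0) -> caps B=0 W=0
Move 5: B@(2,2) -> caps B=0 W=0
Move 6: W@(0,1) -> caps B=0 W=0
Move 7: B@(1,1) -> caps B=0 W=0
Move 8: W@(1,0) -> caps B=0 W=0
Move 9: B@(3,1) -> caps B=1 W=0
Move 10: W@(2,3) -> caps B=1 W=0
Move 11: B@(3,3) -> caps B=1 W=0
Move 12: W@(0,3) -> caps B=1 W=0

Answer: 1 0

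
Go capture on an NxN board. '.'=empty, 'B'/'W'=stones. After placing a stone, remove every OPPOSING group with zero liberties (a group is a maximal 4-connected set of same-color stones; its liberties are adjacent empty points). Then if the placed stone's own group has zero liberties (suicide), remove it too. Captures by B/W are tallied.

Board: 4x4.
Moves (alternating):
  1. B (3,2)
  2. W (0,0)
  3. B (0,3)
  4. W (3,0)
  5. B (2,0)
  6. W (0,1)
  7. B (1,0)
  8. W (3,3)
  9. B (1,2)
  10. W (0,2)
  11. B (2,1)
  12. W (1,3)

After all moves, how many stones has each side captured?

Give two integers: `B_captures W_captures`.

Move 1: B@(3,2) -> caps B=0 W=0
Move 2: W@(0,0) -> caps B=0 W=0
Move 3: B@(0,3) -> caps B=0 W=0
Move 4: W@(3,0) -> caps B=0 W=0
Move 5: B@(2,0) -> caps B=0 W=0
Move 6: W@(0,1) -> caps B=0 W=0
Move 7: B@(1,0) -> caps B=0 W=0
Move 8: W@(3,3) -> caps B=0 W=0
Move 9: B@(1,2) -> caps B=0 W=0
Move 10: W@(0,2) -> caps B=0 W=0
Move 11: B@(2,1) -> caps B=0 W=0
Move 12: W@(1,3) -> caps B=0 W=1

Answer: 0 1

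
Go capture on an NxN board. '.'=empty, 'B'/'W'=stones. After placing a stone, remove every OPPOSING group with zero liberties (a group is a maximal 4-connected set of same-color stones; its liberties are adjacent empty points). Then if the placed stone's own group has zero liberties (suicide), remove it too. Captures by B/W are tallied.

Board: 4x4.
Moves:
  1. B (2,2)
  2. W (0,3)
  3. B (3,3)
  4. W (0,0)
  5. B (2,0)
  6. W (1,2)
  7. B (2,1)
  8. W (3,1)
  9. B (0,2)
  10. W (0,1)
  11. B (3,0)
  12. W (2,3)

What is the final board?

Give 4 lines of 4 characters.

Answer: WW.W
..W.
BBBW
BW.B

Derivation:
Move 1: B@(2,2) -> caps B=0 W=0
Move 2: W@(0,3) -> caps B=0 W=0
Move 3: B@(3,3) -> caps B=0 W=0
Move 4: W@(0,0) -> caps B=0 W=0
Move 5: B@(2,0) -> caps B=0 W=0
Move 6: W@(1,2) -> caps B=0 W=0
Move 7: B@(2,1) -> caps B=0 W=0
Move 8: W@(3,1) -> caps B=0 W=0
Move 9: B@(0,2) -> caps B=0 W=0
Move 10: W@(0,1) -> caps B=0 W=1
Move 11: B@(3,0) -> caps B=0 W=1
Move 12: W@(2,3) -> caps B=0 W=1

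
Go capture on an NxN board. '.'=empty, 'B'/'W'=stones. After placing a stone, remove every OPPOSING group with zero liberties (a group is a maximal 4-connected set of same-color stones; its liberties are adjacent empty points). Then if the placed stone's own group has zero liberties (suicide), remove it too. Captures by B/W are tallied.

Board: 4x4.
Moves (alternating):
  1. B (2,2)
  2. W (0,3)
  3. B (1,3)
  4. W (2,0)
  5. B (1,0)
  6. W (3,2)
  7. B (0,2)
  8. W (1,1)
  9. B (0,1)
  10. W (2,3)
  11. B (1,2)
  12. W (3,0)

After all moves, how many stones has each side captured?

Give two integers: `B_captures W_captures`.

Move 1: B@(2,2) -> caps B=0 W=0
Move 2: W@(0,3) -> caps B=0 W=0
Move 3: B@(1,3) -> caps B=0 W=0
Move 4: W@(2,0) -> caps B=0 W=0
Move 5: B@(1,0) -> caps B=0 W=0
Move 6: W@(3,2) -> caps B=0 W=0
Move 7: B@(0,2) -> caps B=1 W=0
Move 8: W@(1,1) -> caps B=1 W=0
Move 9: B@(0,1) -> caps B=1 W=0
Move 10: W@(2,3) -> caps B=1 W=0
Move 11: B@(1,2) -> caps B=1 W=0
Move 12: W@(3,0) -> caps B=1 W=0

Answer: 1 0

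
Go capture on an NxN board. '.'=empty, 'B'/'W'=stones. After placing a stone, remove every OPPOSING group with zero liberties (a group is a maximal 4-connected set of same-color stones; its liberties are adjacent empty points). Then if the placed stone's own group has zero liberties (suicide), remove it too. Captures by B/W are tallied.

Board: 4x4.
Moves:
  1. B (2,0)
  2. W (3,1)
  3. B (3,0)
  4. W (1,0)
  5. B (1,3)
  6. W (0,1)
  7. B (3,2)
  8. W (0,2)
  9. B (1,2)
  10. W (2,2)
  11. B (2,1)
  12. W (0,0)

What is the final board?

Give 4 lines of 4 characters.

Answer: WWW.
W.BB
BBW.
B.B.

Derivation:
Move 1: B@(2,0) -> caps B=0 W=0
Move 2: W@(3,1) -> caps B=0 W=0
Move 3: B@(3,0) -> caps B=0 W=0
Move 4: W@(1,0) -> caps B=0 W=0
Move 5: B@(1,3) -> caps B=0 W=0
Move 6: W@(0,1) -> caps B=0 W=0
Move 7: B@(3,2) -> caps B=0 W=0
Move 8: W@(0,2) -> caps B=0 W=0
Move 9: B@(1,2) -> caps B=0 W=0
Move 10: W@(2,2) -> caps B=0 W=0
Move 11: B@(2,1) -> caps B=1 W=0
Move 12: W@(0,0) -> caps B=1 W=0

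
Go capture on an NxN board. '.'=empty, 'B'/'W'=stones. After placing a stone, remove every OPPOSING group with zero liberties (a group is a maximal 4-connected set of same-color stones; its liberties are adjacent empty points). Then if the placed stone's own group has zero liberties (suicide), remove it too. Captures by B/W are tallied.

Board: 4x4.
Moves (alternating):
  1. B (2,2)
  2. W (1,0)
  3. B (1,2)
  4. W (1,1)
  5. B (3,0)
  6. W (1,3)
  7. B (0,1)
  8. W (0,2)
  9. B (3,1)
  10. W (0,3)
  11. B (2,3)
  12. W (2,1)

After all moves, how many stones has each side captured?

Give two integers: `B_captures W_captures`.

Answer: 3 0

Derivation:
Move 1: B@(2,2) -> caps B=0 W=0
Move 2: W@(1,0) -> caps B=0 W=0
Move 3: B@(1,2) -> caps B=0 W=0
Move 4: W@(1,1) -> caps B=0 W=0
Move 5: B@(3,0) -> caps B=0 W=0
Move 6: W@(1,3) -> caps B=0 W=0
Move 7: B@(0,1) -> caps B=0 W=0
Move 8: W@(0,2) -> caps B=0 W=0
Move 9: B@(3,1) -> caps B=0 W=0
Move 10: W@(0,3) -> caps B=0 W=0
Move 11: B@(2,3) -> caps B=3 W=0
Move 12: W@(2,1) -> caps B=3 W=0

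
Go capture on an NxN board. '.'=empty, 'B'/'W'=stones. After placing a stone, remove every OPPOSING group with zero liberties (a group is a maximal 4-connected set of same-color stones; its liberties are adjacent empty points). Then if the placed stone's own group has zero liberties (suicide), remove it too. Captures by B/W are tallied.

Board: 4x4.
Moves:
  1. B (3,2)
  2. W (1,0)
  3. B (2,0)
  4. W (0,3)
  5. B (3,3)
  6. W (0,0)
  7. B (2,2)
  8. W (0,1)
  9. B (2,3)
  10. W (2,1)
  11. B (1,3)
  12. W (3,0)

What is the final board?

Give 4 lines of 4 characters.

Answer: WW.W
W..B
.WBB
W.BB

Derivation:
Move 1: B@(3,2) -> caps B=0 W=0
Move 2: W@(1,0) -> caps B=0 W=0
Move 3: B@(2,0) -> caps B=0 W=0
Move 4: W@(0,3) -> caps B=0 W=0
Move 5: B@(3,3) -> caps B=0 W=0
Move 6: W@(0,0) -> caps B=0 W=0
Move 7: B@(2,2) -> caps B=0 W=0
Move 8: W@(0,1) -> caps B=0 W=0
Move 9: B@(2,3) -> caps B=0 W=0
Move 10: W@(2,1) -> caps B=0 W=0
Move 11: B@(1,3) -> caps B=0 W=0
Move 12: W@(3,0) -> caps B=0 W=1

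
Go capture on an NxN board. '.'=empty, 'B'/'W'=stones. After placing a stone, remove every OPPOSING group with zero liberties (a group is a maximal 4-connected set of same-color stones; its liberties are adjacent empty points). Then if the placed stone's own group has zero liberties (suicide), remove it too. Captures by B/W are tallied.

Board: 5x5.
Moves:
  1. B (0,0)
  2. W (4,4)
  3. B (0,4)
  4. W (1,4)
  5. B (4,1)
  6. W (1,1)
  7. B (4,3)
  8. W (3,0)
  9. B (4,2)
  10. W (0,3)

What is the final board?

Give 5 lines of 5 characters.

Answer: B..W.
.W..W
.....
W....
.BBBW

Derivation:
Move 1: B@(0,0) -> caps B=0 W=0
Move 2: W@(4,4) -> caps B=0 W=0
Move 3: B@(0,4) -> caps B=0 W=0
Move 4: W@(1,4) -> caps B=0 W=0
Move 5: B@(4,1) -> caps B=0 W=0
Move 6: W@(1,1) -> caps B=0 W=0
Move 7: B@(4,3) -> caps B=0 W=0
Move 8: W@(3,0) -> caps B=0 W=0
Move 9: B@(4,2) -> caps B=0 W=0
Move 10: W@(0,3) -> caps B=0 W=1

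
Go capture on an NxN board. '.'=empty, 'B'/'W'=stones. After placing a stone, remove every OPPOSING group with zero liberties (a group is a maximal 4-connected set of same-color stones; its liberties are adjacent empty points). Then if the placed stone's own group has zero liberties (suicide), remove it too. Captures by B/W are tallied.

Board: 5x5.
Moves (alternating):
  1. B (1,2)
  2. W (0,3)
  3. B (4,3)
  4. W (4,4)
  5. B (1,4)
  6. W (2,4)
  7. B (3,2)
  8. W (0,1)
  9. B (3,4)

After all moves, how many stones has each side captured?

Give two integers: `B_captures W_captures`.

Move 1: B@(1,2) -> caps B=0 W=0
Move 2: W@(0,3) -> caps B=0 W=0
Move 3: B@(4,3) -> caps B=0 W=0
Move 4: W@(4,4) -> caps B=0 W=0
Move 5: B@(1,4) -> caps B=0 W=0
Move 6: W@(2,4) -> caps B=0 W=0
Move 7: B@(3,2) -> caps B=0 W=0
Move 8: W@(0,1) -> caps B=0 W=0
Move 9: B@(3,4) -> caps B=1 W=0

Answer: 1 0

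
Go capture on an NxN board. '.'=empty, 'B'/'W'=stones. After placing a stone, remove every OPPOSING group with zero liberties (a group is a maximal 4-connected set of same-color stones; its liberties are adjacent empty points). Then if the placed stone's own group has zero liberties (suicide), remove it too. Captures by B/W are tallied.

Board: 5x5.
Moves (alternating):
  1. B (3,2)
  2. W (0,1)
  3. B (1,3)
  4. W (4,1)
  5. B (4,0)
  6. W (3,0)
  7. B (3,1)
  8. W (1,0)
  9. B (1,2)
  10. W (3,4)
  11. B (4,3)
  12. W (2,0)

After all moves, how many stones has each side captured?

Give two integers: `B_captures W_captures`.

Move 1: B@(3,2) -> caps B=0 W=0
Move 2: W@(0,1) -> caps B=0 W=0
Move 3: B@(1,3) -> caps B=0 W=0
Move 4: W@(4,1) -> caps B=0 W=0
Move 5: B@(4,0) -> caps B=0 W=0
Move 6: W@(3,0) -> caps B=0 W=1
Move 7: B@(3,1) -> caps B=0 W=1
Move 8: W@(1,0) -> caps B=0 W=1
Move 9: B@(1,2) -> caps B=0 W=1
Move 10: W@(3,4) -> caps B=0 W=1
Move 11: B@(4,3) -> caps B=0 W=1
Move 12: W@(2,0) -> caps B=0 W=1

Answer: 0 1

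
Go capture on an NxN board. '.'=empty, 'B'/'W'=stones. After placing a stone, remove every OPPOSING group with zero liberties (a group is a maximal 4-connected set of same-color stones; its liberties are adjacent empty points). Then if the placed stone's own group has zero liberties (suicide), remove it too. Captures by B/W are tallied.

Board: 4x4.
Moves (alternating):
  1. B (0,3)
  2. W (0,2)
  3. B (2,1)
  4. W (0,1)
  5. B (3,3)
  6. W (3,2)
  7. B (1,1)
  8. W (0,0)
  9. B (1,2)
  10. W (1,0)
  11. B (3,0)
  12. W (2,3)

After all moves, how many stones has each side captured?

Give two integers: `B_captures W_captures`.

Move 1: B@(0,3) -> caps B=0 W=0
Move 2: W@(0,2) -> caps B=0 W=0
Move 3: B@(2,1) -> caps B=0 W=0
Move 4: W@(0,1) -> caps B=0 W=0
Move 5: B@(3,3) -> caps B=0 W=0
Move 6: W@(3,2) -> caps B=0 W=0
Move 7: B@(1,1) -> caps B=0 W=0
Move 8: W@(0,0) -> caps B=0 W=0
Move 9: B@(1,2) -> caps B=0 W=0
Move 10: W@(1,0) -> caps B=0 W=0
Move 11: B@(3,0) -> caps B=0 W=0
Move 12: W@(2,3) -> caps B=0 W=1

Answer: 0 1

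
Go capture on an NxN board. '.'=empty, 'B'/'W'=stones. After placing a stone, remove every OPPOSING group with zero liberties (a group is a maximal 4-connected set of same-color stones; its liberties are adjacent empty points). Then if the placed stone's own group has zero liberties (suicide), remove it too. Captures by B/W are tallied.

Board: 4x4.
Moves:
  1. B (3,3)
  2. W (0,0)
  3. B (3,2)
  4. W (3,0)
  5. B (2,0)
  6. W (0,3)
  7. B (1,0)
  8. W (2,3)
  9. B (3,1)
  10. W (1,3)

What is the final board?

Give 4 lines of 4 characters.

Move 1: B@(3,3) -> caps B=0 W=0
Move 2: W@(0,0) -> caps B=0 W=0
Move 3: B@(3,2) -> caps B=0 W=0
Move 4: W@(3,0) -> caps B=0 W=0
Move 5: B@(2,0) -> caps B=0 W=0
Move 6: W@(0,3) -> caps B=0 W=0
Move 7: B@(1,0) -> caps B=0 W=0
Move 8: W@(2,3) -> caps B=0 W=0
Move 9: B@(3,1) -> caps B=1 W=0
Move 10: W@(1,3) -> caps B=1 W=0

Answer: W..W
B..W
B..W
.BBB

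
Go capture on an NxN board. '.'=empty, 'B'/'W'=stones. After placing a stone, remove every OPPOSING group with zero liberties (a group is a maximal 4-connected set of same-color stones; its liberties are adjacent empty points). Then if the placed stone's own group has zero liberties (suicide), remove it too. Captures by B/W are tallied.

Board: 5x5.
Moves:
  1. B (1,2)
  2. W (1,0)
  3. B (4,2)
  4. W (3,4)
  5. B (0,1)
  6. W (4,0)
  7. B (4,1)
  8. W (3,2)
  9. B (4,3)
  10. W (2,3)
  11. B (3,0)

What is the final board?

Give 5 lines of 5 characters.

Move 1: B@(1,2) -> caps B=0 W=0
Move 2: W@(1,0) -> caps B=0 W=0
Move 3: B@(4,2) -> caps B=0 W=0
Move 4: W@(3,4) -> caps B=0 W=0
Move 5: B@(0,1) -> caps B=0 W=0
Move 6: W@(4,0) -> caps B=0 W=0
Move 7: B@(4,1) -> caps B=0 W=0
Move 8: W@(3,2) -> caps B=0 W=0
Move 9: B@(4,3) -> caps B=0 W=0
Move 10: W@(2,3) -> caps B=0 W=0
Move 11: B@(3,0) -> caps B=1 W=0

Answer: .B...
W.B..
...W.
B.W.W
.BBB.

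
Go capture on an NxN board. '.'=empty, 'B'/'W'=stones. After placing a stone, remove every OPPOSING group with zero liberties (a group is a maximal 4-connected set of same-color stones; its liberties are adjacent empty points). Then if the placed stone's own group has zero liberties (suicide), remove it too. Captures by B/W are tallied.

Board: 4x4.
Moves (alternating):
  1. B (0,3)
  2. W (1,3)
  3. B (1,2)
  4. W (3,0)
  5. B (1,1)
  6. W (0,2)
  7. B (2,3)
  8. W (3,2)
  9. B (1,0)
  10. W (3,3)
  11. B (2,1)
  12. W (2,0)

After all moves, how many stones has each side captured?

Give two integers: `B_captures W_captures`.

Move 1: B@(0,3) -> caps B=0 W=0
Move 2: W@(1,3) -> caps B=0 W=0
Move 3: B@(1,2) -> caps B=0 W=0
Move 4: W@(3,0) -> caps B=0 W=0
Move 5: B@(1,1) -> caps B=0 W=0
Move 6: W@(0,2) -> caps B=0 W=1
Move 7: B@(2,3) -> caps B=0 W=1
Move 8: W@(3,2) -> caps B=0 W=1
Move 9: B@(1,0) -> caps B=0 W=1
Move 10: W@(3,3) -> caps B=0 W=1
Move 11: B@(2,1) -> caps B=0 W=1
Move 12: W@(2,0) -> caps B=0 W=1

Answer: 0 1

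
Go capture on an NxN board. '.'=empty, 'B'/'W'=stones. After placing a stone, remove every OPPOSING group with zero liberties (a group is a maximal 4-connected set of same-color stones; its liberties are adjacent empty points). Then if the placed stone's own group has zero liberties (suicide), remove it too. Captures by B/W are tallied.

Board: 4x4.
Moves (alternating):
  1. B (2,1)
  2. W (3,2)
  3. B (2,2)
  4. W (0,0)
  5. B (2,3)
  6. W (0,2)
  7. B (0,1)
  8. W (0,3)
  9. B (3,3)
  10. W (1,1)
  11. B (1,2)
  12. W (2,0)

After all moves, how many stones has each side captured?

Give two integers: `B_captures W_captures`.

Move 1: B@(2,1) -> caps B=0 W=0
Move 2: W@(3,2) -> caps B=0 W=0
Move 3: B@(2,2) -> caps B=0 W=0
Move 4: W@(0,0) -> caps B=0 W=0
Move 5: B@(2,3) -> caps B=0 W=0
Move 6: W@(0,2) -> caps B=0 W=0
Move 7: B@(0,1) -> caps B=0 W=0
Move 8: W@(0,3) -> caps B=0 W=0
Move 9: B@(3,3) -> caps B=0 W=0
Move 10: W@(1,1) -> caps B=0 W=1
Move 11: B@(1,2) -> caps B=0 W=1
Move 12: W@(2,0) -> caps B=0 W=1

Answer: 0 1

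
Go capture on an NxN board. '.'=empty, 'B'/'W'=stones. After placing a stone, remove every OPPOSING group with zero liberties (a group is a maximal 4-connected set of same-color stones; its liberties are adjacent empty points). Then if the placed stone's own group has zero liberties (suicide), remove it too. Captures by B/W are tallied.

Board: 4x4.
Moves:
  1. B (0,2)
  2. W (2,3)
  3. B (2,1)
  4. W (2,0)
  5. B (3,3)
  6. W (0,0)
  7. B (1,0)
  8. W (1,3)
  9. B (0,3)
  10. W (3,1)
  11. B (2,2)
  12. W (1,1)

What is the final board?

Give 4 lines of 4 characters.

Move 1: B@(0,2) -> caps B=0 W=0
Move 2: W@(2,3) -> caps B=0 W=0
Move 3: B@(2,1) -> caps B=0 W=0
Move 4: W@(2,0) -> caps B=0 W=0
Move 5: B@(3,3) -> caps B=0 W=0
Move 6: W@(0,0) -> caps B=0 W=0
Move 7: B@(1,0) -> caps B=0 W=0
Move 8: W@(1,3) -> caps B=0 W=0
Move 9: B@(0,3) -> caps B=0 W=0
Move 10: W@(3,1) -> caps B=0 W=0
Move 11: B@(2,2) -> caps B=0 W=0
Move 12: W@(1,1) -> caps B=0 W=1

Answer: W.BB
.W.W
WBBW
.W.B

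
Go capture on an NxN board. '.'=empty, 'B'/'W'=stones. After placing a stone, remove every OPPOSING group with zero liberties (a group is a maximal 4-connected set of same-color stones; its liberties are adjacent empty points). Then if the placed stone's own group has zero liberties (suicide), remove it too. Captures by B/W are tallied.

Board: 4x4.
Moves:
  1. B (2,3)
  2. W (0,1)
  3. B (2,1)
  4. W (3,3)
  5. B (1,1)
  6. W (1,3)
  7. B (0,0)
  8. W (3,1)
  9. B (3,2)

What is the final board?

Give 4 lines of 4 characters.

Move 1: B@(2,3) -> caps B=0 W=0
Move 2: W@(0,1) -> caps B=0 W=0
Move 3: B@(2,1) -> caps B=0 W=0
Move 4: W@(3,3) -> caps B=0 W=0
Move 5: B@(1,1) -> caps B=0 W=0
Move 6: W@(1,3) -> caps B=0 W=0
Move 7: B@(0,0) -> caps B=0 W=0
Move 8: W@(3,1) -> caps B=0 W=0
Move 9: B@(3,2) -> caps B=1 W=0

Answer: BW..
.B.W
.B.B
.WB.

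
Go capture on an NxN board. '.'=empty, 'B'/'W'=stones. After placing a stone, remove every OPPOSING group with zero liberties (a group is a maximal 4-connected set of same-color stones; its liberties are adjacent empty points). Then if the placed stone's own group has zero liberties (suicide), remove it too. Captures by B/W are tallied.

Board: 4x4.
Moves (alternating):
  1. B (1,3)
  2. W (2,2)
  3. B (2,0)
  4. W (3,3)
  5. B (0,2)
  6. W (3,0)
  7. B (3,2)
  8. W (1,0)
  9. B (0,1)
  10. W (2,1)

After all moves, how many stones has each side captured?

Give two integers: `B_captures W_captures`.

Answer: 0 1

Derivation:
Move 1: B@(1,3) -> caps B=0 W=0
Move 2: W@(2,2) -> caps B=0 W=0
Move 3: B@(2,0) -> caps B=0 W=0
Move 4: W@(3,3) -> caps B=0 W=0
Move 5: B@(0,2) -> caps B=0 W=0
Move 6: W@(3,0) -> caps B=0 W=0
Move 7: B@(3,2) -> caps B=0 W=0
Move 8: W@(1,0) -> caps B=0 W=0
Move 9: B@(0,1) -> caps B=0 W=0
Move 10: W@(2,1) -> caps B=0 W=1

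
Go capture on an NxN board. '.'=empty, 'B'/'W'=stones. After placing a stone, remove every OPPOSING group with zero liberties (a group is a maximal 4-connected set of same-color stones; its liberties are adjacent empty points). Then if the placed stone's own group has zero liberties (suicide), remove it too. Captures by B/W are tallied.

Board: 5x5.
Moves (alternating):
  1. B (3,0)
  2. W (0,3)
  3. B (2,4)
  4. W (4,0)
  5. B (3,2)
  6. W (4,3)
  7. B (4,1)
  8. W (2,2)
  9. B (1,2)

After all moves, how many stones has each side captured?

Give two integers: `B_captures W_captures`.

Move 1: B@(3,0) -> caps B=0 W=0
Move 2: W@(0,3) -> caps B=0 W=0
Move 3: B@(2,4) -> caps B=0 W=0
Move 4: W@(4,0) -> caps B=0 W=0
Move 5: B@(3,2) -> caps B=0 W=0
Move 6: W@(4,3) -> caps B=0 W=0
Move 7: B@(4,1) -> caps B=1 W=0
Move 8: W@(2,2) -> caps B=1 W=0
Move 9: B@(1,2) -> caps B=1 W=0

Answer: 1 0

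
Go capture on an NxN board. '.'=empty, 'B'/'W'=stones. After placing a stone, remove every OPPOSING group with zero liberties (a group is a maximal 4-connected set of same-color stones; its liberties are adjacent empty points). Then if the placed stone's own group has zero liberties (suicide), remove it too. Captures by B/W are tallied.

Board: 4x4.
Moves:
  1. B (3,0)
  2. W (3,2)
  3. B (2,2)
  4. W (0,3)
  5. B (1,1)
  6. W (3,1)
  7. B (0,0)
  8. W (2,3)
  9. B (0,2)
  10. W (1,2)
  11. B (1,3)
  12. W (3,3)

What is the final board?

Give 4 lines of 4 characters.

Answer: B.B.
.B.B
..BW
BWWW

Derivation:
Move 1: B@(3,0) -> caps B=0 W=0
Move 2: W@(3,2) -> caps B=0 W=0
Move 3: B@(2,2) -> caps B=0 W=0
Move 4: W@(0,3) -> caps B=0 W=0
Move 5: B@(1,1) -> caps B=0 W=0
Move 6: W@(3,1) -> caps B=0 W=0
Move 7: B@(0,0) -> caps B=0 W=0
Move 8: W@(2,3) -> caps B=0 W=0
Move 9: B@(0,2) -> caps B=0 W=0
Move 10: W@(1,2) -> caps B=0 W=0
Move 11: B@(1,3) -> caps B=2 W=0
Move 12: W@(3,3) -> caps B=2 W=0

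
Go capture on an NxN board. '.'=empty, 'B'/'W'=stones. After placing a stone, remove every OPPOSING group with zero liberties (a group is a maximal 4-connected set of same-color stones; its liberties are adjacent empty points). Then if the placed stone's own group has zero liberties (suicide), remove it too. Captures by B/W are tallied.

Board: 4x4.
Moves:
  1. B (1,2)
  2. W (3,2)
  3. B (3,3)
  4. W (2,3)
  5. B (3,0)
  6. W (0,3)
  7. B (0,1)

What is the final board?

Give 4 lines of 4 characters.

Answer: .B.W
..B.
...W
B.W.

Derivation:
Move 1: B@(1,2) -> caps B=0 W=0
Move 2: W@(3,2) -> caps B=0 W=0
Move 3: B@(3,3) -> caps B=0 W=0
Move 4: W@(2,3) -> caps B=0 W=1
Move 5: B@(3,0) -> caps B=0 W=1
Move 6: W@(0,3) -> caps B=0 W=1
Move 7: B@(0,1) -> caps B=0 W=1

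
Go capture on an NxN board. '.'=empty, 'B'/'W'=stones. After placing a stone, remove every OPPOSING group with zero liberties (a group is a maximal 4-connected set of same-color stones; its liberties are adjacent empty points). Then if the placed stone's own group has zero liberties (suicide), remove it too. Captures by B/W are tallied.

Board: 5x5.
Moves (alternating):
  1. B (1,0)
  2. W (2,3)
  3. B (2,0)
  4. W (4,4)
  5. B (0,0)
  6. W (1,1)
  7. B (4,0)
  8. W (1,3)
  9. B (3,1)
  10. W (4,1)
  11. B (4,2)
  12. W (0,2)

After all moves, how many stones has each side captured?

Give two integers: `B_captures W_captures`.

Answer: 1 0

Derivation:
Move 1: B@(1,0) -> caps B=0 W=0
Move 2: W@(2,3) -> caps B=0 W=0
Move 3: B@(2,0) -> caps B=0 W=0
Move 4: W@(4,4) -> caps B=0 W=0
Move 5: B@(0,0) -> caps B=0 W=0
Move 6: W@(1,1) -> caps B=0 W=0
Move 7: B@(4,0) -> caps B=0 W=0
Move 8: W@(1,3) -> caps B=0 W=0
Move 9: B@(3,1) -> caps B=0 W=0
Move 10: W@(4,1) -> caps B=0 W=0
Move 11: B@(4,2) -> caps B=1 W=0
Move 12: W@(0,2) -> caps B=1 W=0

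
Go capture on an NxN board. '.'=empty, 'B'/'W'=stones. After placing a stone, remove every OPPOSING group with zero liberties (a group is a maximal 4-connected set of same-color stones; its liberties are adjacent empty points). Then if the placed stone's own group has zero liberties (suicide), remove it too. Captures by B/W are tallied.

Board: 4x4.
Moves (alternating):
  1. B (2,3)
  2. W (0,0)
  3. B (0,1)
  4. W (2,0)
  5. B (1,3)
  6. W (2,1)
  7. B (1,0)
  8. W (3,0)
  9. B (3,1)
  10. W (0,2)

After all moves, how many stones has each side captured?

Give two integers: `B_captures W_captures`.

Answer: 1 0

Derivation:
Move 1: B@(2,3) -> caps B=0 W=0
Move 2: W@(0,0) -> caps B=0 W=0
Move 3: B@(0,1) -> caps B=0 W=0
Move 4: W@(2,0) -> caps B=0 W=0
Move 5: B@(1,3) -> caps B=0 W=0
Move 6: W@(2,1) -> caps B=0 W=0
Move 7: B@(1,0) -> caps B=1 W=0
Move 8: W@(3,0) -> caps B=1 W=0
Move 9: B@(3,1) -> caps B=1 W=0
Move 10: W@(0,2) -> caps B=1 W=0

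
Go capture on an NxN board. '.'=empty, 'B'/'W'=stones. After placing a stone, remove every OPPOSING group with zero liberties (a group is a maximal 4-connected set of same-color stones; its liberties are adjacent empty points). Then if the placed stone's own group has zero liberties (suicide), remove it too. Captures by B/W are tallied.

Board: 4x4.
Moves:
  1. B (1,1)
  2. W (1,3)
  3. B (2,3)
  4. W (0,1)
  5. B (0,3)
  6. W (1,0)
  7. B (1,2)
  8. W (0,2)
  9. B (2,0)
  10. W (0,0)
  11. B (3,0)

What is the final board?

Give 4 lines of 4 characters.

Answer: ...B
.BB.
B..B
B...

Derivation:
Move 1: B@(1,1) -> caps B=0 W=0
Move 2: W@(1,3) -> caps B=0 W=0
Move 3: B@(2,3) -> caps B=0 W=0
Move 4: W@(0,1) -> caps B=0 W=0
Move 5: B@(0,3) -> caps B=0 W=0
Move 6: W@(1,0) -> caps B=0 W=0
Move 7: B@(1,2) -> caps B=1 W=0
Move 8: W@(0,2) -> caps B=1 W=0
Move 9: B@(2,0) -> caps B=1 W=0
Move 10: W@(0,0) -> caps B=1 W=0
Move 11: B@(3,0) -> caps B=1 W=0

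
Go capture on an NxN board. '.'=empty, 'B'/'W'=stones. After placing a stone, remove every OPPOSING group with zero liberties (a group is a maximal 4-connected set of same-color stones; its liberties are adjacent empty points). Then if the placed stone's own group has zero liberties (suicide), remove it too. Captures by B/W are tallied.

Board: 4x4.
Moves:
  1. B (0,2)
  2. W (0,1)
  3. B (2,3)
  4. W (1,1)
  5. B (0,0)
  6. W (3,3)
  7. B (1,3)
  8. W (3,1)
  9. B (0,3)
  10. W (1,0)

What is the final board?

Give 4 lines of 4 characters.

Answer: .WBB
WW.B
...B
.W.W

Derivation:
Move 1: B@(0,2) -> caps B=0 W=0
Move 2: W@(0,1) -> caps B=0 W=0
Move 3: B@(2,3) -> caps B=0 W=0
Move 4: W@(1,1) -> caps B=0 W=0
Move 5: B@(0,0) -> caps B=0 W=0
Move 6: W@(3,3) -> caps B=0 W=0
Move 7: B@(1,3) -> caps B=0 W=0
Move 8: W@(3,1) -> caps B=0 W=0
Move 9: B@(0,3) -> caps B=0 W=0
Move 10: W@(1,0) -> caps B=0 W=1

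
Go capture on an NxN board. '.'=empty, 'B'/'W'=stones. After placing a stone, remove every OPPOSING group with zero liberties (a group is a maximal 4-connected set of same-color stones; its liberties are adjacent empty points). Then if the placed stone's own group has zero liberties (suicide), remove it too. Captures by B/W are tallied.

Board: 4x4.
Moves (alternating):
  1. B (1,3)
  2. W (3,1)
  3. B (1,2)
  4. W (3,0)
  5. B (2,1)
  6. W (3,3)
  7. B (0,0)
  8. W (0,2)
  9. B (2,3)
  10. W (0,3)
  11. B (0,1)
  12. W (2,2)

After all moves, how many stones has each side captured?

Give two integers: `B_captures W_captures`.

Move 1: B@(1,3) -> caps B=0 W=0
Move 2: W@(3,1) -> caps B=0 W=0
Move 3: B@(1,2) -> caps B=0 W=0
Move 4: W@(3,0) -> caps B=0 W=0
Move 5: B@(2,1) -> caps B=0 W=0
Move 6: W@(3,3) -> caps B=0 W=0
Move 7: B@(0,0) -> caps B=0 W=0
Move 8: W@(0,2) -> caps B=0 W=0
Move 9: B@(2,3) -> caps B=0 W=0
Move 10: W@(0,3) -> caps B=0 W=0
Move 11: B@(0,1) -> caps B=2 W=0
Move 12: W@(2,2) -> caps B=2 W=0

Answer: 2 0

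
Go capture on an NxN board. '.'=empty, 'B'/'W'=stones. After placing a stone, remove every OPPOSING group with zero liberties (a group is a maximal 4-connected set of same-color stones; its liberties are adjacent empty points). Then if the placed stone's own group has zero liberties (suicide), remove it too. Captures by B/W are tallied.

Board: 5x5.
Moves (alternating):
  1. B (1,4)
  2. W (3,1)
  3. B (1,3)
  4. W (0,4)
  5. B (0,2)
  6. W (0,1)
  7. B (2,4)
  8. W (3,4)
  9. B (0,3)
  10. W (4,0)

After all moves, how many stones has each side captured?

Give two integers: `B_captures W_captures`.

Move 1: B@(1,4) -> caps B=0 W=0
Move 2: W@(3,1) -> caps B=0 W=0
Move 3: B@(1,3) -> caps B=0 W=0
Move 4: W@(0,4) -> caps B=0 W=0
Move 5: B@(0,2) -> caps B=0 W=0
Move 6: W@(0,1) -> caps B=0 W=0
Move 7: B@(2,4) -> caps B=0 W=0
Move 8: W@(3,4) -> caps B=0 W=0
Move 9: B@(0,3) -> caps B=1 W=0
Move 10: W@(4,0) -> caps B=1 W=0

Answer: 1 0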